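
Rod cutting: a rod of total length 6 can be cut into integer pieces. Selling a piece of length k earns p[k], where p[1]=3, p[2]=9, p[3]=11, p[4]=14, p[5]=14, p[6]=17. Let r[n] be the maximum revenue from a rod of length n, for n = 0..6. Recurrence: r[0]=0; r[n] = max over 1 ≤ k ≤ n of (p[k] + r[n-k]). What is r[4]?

   n    0    1    2    3    4    5    6
r[n]    0    3    9   12   18   21   27

18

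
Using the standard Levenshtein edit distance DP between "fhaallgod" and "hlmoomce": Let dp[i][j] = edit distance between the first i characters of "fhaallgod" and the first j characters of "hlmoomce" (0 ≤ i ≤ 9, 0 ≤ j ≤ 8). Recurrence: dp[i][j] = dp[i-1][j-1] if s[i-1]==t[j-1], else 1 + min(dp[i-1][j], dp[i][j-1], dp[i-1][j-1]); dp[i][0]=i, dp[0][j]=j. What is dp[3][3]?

   ''  h  l  m  o  o  m  c  e
''  0  1  2  3  4  5  6  7  8
 f  1  1  2  3  4  5  6  7  8
 h  2  1  2  3  4  5  6  7  8
 a  3  2  2  3  4  5  6  7  8
 a  4  3  3  3  4  5  6  7  8
 l  5  4  3  4  4  5  6  7  8
 l  6  5  4  4  5  5  6  7  8
 g  7  6  5  5  5  6  6  7  8
 o  8  7  6  6  5  5  6  7  8
 d  9  8  7  7  6  6  6  7  8

3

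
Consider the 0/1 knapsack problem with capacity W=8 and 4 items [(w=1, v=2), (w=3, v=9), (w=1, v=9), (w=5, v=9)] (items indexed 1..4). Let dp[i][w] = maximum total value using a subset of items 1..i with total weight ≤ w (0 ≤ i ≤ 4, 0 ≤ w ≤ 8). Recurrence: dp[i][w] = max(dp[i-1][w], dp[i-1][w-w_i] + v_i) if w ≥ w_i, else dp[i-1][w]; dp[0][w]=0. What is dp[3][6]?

20

i\w   0   1   2   3   4   5   6   7   8
  0   0   0   0   0   0   0   0   0   0
  1   0   2   2   2   2   2   2   2   2
  2   0   2   2   9  11  11  11  11  11
  3   0   9  11  11  18  20  20  20  20
  4   0   9  11  11  18  20  20  20  20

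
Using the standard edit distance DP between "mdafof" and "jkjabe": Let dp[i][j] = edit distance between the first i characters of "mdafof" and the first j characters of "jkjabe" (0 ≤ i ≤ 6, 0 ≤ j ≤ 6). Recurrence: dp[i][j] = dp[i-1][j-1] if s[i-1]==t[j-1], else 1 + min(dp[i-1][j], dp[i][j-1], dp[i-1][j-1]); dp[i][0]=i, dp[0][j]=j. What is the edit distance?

   ''  j  k  j  a  b  e
''  0  1  2  3  4  5  6
 m  1  1  2  3  4  5  6
 d  2  2  2  3  4  5  6
 a  3  3  3  3  3  4  5
 f  4  4  4  4  4  4  5
 o  5  5  5  5  5  5  5
 f  6  6  6  6  6  6  6

6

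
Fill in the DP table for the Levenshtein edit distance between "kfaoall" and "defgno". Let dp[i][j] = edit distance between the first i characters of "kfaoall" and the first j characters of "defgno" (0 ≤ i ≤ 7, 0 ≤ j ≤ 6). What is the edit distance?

7

   ''  d  e  f  g  n  o
''  0  1  2  3  4  5  6
 k  1  1  2  3  4  5  6
 f  2  2  2  2  3  4  5
 a  3  3  3  3  3  4  5
 o  4  4  4  4  4  4  4
 a  5  5  5  5  5  5  5
 l  6  6  6  6  6  6  6
 l  7  7  7  7  7  7  7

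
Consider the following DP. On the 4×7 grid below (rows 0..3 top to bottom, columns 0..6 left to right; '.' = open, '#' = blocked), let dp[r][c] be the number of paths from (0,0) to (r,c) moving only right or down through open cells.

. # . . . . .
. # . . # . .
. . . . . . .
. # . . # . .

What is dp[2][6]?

1

r\c   0   1   2   3   4   5   6
  0   1   0   0   0   0   0   0
  1   1   0   0   0   0   0   0
  2   1   1   1   1   1   1   1
  3   1   0   1   2   0   1   2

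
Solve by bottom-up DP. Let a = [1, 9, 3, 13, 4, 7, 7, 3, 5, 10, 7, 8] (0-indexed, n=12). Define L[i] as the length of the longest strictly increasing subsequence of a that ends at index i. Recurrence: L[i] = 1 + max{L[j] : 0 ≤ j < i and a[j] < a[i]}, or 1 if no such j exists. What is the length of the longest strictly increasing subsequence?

   i    0    1    2    3    4    5    6    7    8    9   10   11
a[i]    1    9    3   13    4    7    7    3    5   10    7    8
L[i]    1    2    2    3    3    4    4    2    4    5    5    6

6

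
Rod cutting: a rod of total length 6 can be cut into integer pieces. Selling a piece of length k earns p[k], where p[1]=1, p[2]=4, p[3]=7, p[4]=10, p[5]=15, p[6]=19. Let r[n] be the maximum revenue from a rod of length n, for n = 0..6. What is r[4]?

10

   n    0    1    2    3    4    5    6
r[n]    0    1    4    7   10   15   19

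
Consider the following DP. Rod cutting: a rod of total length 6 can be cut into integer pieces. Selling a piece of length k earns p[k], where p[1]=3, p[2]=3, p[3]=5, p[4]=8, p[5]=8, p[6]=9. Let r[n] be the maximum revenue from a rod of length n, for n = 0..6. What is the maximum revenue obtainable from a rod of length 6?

18

   n    0    1    2    3    4    5    6
r[n]    0    3    6    9   12   15   18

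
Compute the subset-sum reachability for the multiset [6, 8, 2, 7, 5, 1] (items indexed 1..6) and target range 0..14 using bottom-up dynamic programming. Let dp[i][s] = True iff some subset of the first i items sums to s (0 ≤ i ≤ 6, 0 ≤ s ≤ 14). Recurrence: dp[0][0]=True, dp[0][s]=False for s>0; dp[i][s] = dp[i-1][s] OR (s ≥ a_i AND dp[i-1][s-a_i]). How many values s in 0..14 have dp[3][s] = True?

6

i\s   0   1   2   3   4   5   6   7   8   9  10  11  12  13  14
  0   T   F   F   F   F   F   F   F   F   F   F   F   F   F   F
  1   T   F   F   F   F   F   T   F   F   F   F   F   F   F   F
  2   T   F   F   F   F   F   T   F   T   F   F   F   F   F   T
  3   T   F   T   F   F   F   T   F   T   F   T   F   F   F   T
  4   T   F   T   F   F   F   T   T   T   T   T   F   F   T   T
  5   T   F   T   F   F   T   T   T   T   T   T   T   T   T   T
  6   T   T   T   T   F   T   T   T   T   T   T   T   T   T   T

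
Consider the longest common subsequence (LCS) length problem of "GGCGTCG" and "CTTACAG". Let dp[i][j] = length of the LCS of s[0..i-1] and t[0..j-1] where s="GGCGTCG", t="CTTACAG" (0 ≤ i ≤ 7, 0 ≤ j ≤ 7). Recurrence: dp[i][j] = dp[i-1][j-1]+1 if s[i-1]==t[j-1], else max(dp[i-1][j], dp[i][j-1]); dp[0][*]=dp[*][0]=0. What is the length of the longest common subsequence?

4

   ''  C  T  T  A  C  A  G
''  0  0  0  0  0  0  0  0
 G  0  0  0  0  0  0  0  1
 G  0  0  0  0  0  0  0  1
 C  0  1  1  1  1  1  1  1
 G  0  1  1  1  1  1  1  2
 T  0  1  2  2  2  2  2  2
 C  0  1  2  2  2  3  3  3
 G  0  1  2  2  2  3  3  4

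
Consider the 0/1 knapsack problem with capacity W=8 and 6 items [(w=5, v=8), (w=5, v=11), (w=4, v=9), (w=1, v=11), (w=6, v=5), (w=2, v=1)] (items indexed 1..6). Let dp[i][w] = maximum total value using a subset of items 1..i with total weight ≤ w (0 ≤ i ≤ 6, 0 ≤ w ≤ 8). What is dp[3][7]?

i\w   0   1   2   3   4   5   6   7   8
  0   0   0   0   0   0   0   0   0   0
  1   0   0   0   0   0   8   8   8   8
  2   0   0   0   0   0  11  11  11  11
  3   0   0   0   0   9  11  11  11  11
  4   0  11  11  11  11  20  22  22  22
  5   0  11  11  11  11  20  22  22  22
  6   0  11  11  12  12  20  22  22  23

11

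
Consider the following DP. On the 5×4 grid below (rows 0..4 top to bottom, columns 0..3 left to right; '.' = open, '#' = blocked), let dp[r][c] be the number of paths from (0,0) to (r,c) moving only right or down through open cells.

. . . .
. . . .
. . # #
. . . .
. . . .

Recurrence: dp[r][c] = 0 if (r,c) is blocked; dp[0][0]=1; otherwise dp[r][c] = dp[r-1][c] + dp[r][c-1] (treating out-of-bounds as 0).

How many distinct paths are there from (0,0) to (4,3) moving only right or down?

r\c   0   1   2   3
  0   1   1   1   1
  1   1   2   3   4
  2   1   3   0   0
  3   1   4   4   4
  4   1   5   9  13

13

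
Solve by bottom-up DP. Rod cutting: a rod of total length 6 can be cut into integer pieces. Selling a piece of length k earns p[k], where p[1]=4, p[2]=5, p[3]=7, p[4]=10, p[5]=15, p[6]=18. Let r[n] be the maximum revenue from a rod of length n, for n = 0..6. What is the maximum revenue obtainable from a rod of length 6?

24

   n    0    1    2    3    4    5    6
r[n]    0    4    8   12   16   20   24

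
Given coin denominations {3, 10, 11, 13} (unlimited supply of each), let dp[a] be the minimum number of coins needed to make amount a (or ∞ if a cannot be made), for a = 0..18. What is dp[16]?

2

 a  0  1  2  3  4  5  6  7  8  9 10 11 12 13 14 15 16 17 18
dp  0  -  -  1  -  -  2  -  -  3  1  1  4  1  2  5  2  3  6
(- denotes ∞ / unreachable)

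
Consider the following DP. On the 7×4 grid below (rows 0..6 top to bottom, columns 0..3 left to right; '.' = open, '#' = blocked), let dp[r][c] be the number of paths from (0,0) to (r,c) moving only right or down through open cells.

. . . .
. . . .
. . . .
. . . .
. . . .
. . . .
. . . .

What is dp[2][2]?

6

r\c   0   1   2   3
  0   1   1   1   1
  1   1   2   3   4
  2   1   3   6  10
  3   1   4  10  20
  4   1   5  15  35
  5   1   6  21  56
  6   1   7  28  84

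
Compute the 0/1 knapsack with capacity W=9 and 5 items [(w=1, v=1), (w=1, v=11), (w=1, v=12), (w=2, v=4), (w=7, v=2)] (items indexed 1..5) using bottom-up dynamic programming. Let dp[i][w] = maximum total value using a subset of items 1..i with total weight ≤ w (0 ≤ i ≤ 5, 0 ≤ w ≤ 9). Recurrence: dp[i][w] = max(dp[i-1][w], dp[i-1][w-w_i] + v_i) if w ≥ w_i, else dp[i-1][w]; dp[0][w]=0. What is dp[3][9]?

i\w   0   1   2   3   4   5   6   7   8   9
  0   0   0   0   0   0   0   0   0   0   0
  1   0   1   1   1   1   1   1   1   1   1
  2   0  11  12  12  12  12  12  12  12  12
  3   0  12  23  24  24  24  24  24  24  24
  4   0  12  23  24  27  28  28  28  28  28
  5   0  12  23  24  27  28  28  28  28  28

24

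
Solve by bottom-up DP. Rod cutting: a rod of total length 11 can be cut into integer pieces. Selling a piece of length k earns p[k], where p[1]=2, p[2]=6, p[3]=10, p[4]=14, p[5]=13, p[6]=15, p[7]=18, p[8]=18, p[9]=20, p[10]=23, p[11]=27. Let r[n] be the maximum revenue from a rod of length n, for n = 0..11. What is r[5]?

   n    0    1    2    3    4    5    6    7    8    9   10   11
r[n]    0    2    6   10   14   16   20   24   28   30   34   38

16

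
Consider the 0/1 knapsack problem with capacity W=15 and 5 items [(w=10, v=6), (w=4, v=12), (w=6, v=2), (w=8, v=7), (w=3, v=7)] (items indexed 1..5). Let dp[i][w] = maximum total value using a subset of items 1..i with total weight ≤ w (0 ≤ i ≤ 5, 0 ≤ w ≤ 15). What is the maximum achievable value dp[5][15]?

26

i\w   0   1   2   3   4   5   6   7   8   9  10  11  12  13  14  15
  0   0   0   0   0   0   0   0   0   0   0   0   0   0   0   0   0
  1   0   0   0   0   0   0   0   0   0   0   6   6   6   6   6   6
  2   0   0   0   0  12  12  12  12  12  12  12  12  12  12  18  18
  3   0   0   0   0  12  12  12  12  12  12  14  14  14  14  18  18
  4   0   0   0   0  12  12  12  12  12  12  14  14  19  19  19  19
  5   0   0   0   7  12  12  12  19  19  19  19  19  19  21  21  26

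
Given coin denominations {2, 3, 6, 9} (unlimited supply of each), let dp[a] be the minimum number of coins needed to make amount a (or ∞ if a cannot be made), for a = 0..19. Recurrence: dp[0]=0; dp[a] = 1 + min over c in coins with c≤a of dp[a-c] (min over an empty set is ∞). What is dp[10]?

3

 a  0  1  2  3  4  5  6  7  8  9 10 11 12 13 14 15 16 17 18 19
dp  0  -  1  1  2  2  1  3  2  1  3  2  2  3  3  2  4  3  2  4
(- denotes ∞ / unreachable)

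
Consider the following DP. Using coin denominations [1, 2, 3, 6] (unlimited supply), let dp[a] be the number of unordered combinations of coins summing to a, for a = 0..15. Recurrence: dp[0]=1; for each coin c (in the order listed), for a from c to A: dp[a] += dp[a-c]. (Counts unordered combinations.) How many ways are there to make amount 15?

after  coin     0     1     2     3     4     5     6     7     8     9    10    11    12    13    14    15
          1     1     1     1     1     1     1     1     1     1     1     1     1     1     1     1     1
          2     1     1     2     2     3     3     4     4     5     5     6     6     7     7     8     8
          3     1     1     2     3     4     5     7     8    10    12    14    16    19    21    24    27
          6     1     1     2     3     4     5     8     9    12    15    18    21    27    30    36    42

42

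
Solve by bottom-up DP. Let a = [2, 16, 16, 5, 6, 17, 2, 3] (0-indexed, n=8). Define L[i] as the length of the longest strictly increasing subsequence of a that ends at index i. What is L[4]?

3

   i    0    1    2    3    4    5    6    7
a[i]    2   16   16    5    6   17    2    3
L[i]    1    2    2    2    3    4    1    2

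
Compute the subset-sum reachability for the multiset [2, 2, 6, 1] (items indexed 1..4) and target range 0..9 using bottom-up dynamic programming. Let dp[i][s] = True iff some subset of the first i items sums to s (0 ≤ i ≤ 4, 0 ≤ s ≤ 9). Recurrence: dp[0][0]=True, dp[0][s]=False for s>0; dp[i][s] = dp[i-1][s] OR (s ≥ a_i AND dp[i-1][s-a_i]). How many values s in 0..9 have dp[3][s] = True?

5

i\s   0   1   2   3   4   5   6   7   8   9
  0   T   F   F   F   F   F   F   F   F   F
  1   T   F   T   F   F   F   F   F   F   F
  2   T   F   T   F   T   F   F   F   F   F
  3   T   F   T   F   T   F   T   F   T   F
  4   T   T   T   T   T   T   T   T   T   T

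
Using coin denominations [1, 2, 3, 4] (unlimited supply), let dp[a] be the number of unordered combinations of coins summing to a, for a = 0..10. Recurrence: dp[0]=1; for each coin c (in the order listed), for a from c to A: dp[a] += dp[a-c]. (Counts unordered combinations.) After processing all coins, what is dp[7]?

after  coin     0     1     2     3     4     5     6     7     8     9    10
          1     1     1     1     1     1     1     1     1     1     1     1
          2     1     1     2     2     3     3     4     4     5     5     6
          3     1     1     2     3     4     5     7     8    10    12    14
          4     1     1     2     3     5     6     9    11    15    18    23

11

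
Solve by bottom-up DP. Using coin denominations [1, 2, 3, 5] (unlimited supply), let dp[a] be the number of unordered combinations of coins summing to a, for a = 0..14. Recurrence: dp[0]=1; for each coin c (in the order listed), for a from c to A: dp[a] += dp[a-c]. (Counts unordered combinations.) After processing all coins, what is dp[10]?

after  coin     0     1     2     3     4     5     6     7     8     9    10    11    12    13    14
          1     1     1     1     1     1     1     1     1     1     1     1     1     1     1     1
          2     1     1     2     2     3     3     4     4     5     5     6     6     7     7     8
          3     1     1     2     3     4     5     7     8    10    12    14    16    19    21    24
          5     1     1     2     3     4     6     8    10    13    16    20    24    29    34    40

20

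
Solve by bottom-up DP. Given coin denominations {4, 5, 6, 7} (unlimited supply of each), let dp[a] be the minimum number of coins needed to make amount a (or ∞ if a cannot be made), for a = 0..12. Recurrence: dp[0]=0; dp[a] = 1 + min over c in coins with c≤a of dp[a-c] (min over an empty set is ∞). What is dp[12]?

2

 a  0  1  2  3  4  5  6  7  8  9 10 11 12
dp  0  -  -  -  1  1  1  1  2  2  2  2  2
(- denotes ∞ / unreachable)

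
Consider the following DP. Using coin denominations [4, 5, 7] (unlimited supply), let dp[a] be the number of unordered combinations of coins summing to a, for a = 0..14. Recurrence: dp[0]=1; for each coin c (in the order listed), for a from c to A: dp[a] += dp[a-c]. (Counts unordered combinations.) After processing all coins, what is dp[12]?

after  coin     0     1     2     3     4     5     6     7     8     9    10    11    12    13    14
          4     1     0     0     0     1     0     0     0     1     0     0     0     1     0     0
          5     1     0     0     0     1     1     0     0     1     1     1     0     1     1     1
          7     1     0     0     0     1     1     0     1     1     1     1     1     2     1     2

2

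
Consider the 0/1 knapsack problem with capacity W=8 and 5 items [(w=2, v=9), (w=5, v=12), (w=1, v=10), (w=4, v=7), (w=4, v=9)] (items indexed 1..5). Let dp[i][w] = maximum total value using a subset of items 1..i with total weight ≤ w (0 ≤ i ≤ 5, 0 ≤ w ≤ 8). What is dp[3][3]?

i\w   0   1   2   3   4   5   6   7   8
  0   0   0   0   0   0   0   0   0   0
  1   0   0   9   9   9   9   9   9   9
  2   0   0   9   9   9  12  12  21  21
  3   0  10  10  19  19  19  22  22  31
  4   0  10  10  19  19  19  22  26  31
  5   0  10  10  19  19  19  22  28  31

19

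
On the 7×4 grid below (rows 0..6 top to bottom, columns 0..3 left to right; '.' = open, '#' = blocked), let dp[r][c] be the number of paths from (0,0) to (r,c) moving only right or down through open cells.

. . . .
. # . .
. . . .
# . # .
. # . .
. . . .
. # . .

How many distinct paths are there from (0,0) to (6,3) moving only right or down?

r\c   0   1   2   3
  0   1   1   1   1
  1   1   0   1   2
  2   1   1   2   4
  3   0   1   0   4
  4   0   0   0   4
  5   0   0   0   4
  6   0   0   0   4

4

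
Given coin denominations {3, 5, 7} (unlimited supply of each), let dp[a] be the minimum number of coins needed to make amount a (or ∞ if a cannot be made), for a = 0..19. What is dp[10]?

 a  0  1  2  3  4  5  6  7  8  9 10 11 12 13 14 15 16 17 18 19
dp  0  -  -  1  -  1  2  1  2  3  2  3  2  3  2  3  4  3  4  3
(- denotes ∞ / unreachable)

2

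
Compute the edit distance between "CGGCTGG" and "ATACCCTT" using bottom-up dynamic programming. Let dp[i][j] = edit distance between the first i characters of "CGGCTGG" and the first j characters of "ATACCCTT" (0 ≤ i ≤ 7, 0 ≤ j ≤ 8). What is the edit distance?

7

   ''  A  T  A  C  C  C  T  T
''  0  1  2  3  4  5  6  7  8
 C  1  1  2  3  3  4  5  6  7
 G  2  2  2  3  4  4  5  6  7
 G  3  3  3  3  4  5  5  6  7
 C  4  4  4  4  3  4  5  6  7
 T  5  5  4  5  4  4  5  5  6
 G  6  6  5  5  5  5  5  6  6
 G  7  7  6  6  6  6  6  6  7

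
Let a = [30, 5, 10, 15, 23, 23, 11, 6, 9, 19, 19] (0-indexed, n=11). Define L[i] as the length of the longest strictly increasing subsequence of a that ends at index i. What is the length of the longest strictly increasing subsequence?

4

   i    0    1    2    3    4    5    6    7    8    9   10
a[i]   30    5   10   15   23   23   11    6    9   19   19
L[i]    1    1    2    3    4    4    3    2    3    4    4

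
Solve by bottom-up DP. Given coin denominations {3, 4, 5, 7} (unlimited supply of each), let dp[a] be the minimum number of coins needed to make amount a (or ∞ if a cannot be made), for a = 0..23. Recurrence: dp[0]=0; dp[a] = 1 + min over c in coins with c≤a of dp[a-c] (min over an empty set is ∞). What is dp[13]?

3

 a  0  1  2  3  4  5  6  7  8  9 10 11 12 13 14 15 16 17 18 19 20 21 22 23
dp  0  -  -  1  1  1  2  1  2  2  2  2  2  3  2  3  3  3  3  3  4  3  4  4
(- denotes ∞ / unreachable)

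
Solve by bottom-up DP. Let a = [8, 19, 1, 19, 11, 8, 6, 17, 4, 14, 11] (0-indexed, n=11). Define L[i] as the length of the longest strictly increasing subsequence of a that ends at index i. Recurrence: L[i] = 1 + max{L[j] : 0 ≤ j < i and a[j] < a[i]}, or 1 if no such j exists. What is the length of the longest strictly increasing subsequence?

3

   i    0    1    2    3    4    5    6    7    8    9   10
a[i]    8   19    1   19   11    8    6   17    4   14   11
L[i]    1    2    1    2    2    2    2    3    2    3    3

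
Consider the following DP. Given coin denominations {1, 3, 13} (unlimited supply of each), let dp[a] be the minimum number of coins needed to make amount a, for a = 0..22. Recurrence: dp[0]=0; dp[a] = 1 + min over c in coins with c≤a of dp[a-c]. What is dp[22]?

4

 a  0  1  2  3  4  5  6  7  8  9 10 11 12 13 14 15 16 17 18 19 20 21 22
dp  0  1  2  1  2  3  2  3  4  3  4  5  4  1  2  3  2  3  4  3  4  5  4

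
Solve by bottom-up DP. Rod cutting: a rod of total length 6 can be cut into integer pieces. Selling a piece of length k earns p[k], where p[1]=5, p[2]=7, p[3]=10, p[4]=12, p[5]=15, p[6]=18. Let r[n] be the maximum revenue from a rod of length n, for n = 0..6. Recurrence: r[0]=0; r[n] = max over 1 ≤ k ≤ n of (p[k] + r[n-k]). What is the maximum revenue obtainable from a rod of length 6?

30

   n    0    1    2    3    4    5    6
r[n]    0    5   10   15   20   25   30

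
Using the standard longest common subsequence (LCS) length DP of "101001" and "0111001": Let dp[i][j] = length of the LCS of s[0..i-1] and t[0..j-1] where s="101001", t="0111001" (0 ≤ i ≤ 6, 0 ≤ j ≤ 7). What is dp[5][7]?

4

   ''  0  1  1  1  0  0  1
''  0  0  0  0  0  0  0  0
 1  0  0  1  1  1  1  1  1
 0  0  1  1  1  1  2  2  2
 1  0  1  2  2  2  2  2  3
 0  0  1  2  2  2  3  3  3
 0  0  1  2  2  2  3  4  4
 1  0  1  2  3  3  3  4  5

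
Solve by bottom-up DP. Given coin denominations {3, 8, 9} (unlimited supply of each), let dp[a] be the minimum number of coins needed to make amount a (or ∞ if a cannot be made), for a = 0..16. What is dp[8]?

1

 a  0  1  2  3  4  5  6  7  8  9 10 11 12 13 14 15 16
dp  0  -  -  1  -  -  2  -  1  1  -  2  2  -  3  3  2
(- denotes ∞ / unreachable)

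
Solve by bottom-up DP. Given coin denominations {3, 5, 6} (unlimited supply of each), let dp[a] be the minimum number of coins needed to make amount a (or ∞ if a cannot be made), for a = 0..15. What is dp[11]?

2

 a  0  1  2  3  4  5  6  7  8  9 10 11 12 13 14 15
dp  0  -  -  1  -  1  1  -  2  2  2  2  2  3  3  3
(- denotes ∞ / unreachable)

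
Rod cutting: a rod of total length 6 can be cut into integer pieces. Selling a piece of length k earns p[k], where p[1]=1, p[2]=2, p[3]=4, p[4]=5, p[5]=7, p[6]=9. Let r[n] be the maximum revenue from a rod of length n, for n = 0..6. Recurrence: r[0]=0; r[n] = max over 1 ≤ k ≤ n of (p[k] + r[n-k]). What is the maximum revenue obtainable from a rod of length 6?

9

   n    0    1    2    3    4    5    6
r[n]    0    1    2    4    5    7    9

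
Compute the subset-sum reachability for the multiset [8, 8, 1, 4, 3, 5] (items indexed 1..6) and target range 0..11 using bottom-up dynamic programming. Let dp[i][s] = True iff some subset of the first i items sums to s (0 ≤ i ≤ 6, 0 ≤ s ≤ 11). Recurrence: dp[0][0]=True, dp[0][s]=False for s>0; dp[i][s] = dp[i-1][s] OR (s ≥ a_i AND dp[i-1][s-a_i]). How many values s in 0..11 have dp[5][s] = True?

9

i\s   0   1   2   3   4   5   6   7   8   9  10  11
  0   T   F   F   F   F   F   F   F   F   F   F   F
  1   T   F   F   F   F   F   F   F   T   F   F   F
  2   T   F   F   F   F   F   F   F   T   F   F   F
  3   T   T   F   F   F   F   F   F   T   T   F   F
  4   T   T   F   F   T   T   F   F   T   T   F   F
  5   T   T   F   T   T   T   F   T   T   T   F   T
  6   T   T   F   T   T   T   T   T   T   T   T   T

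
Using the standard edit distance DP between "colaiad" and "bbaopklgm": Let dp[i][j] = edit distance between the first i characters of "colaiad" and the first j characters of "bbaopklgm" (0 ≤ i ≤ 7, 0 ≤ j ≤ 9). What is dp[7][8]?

8

   ''  b  b  a  o  p  k  l  g  m
''  0  1  2  3  4  5  6  7  8  9
 c  1  1  2  3  4  5  6  7  8  9
 o  2  2  2  3  3  4  5  6  7  8
 l  3  3  3  3  4  4  5  5  6  7
 a  4  4  4  3  4  5  5  6  6  7
 i  5  5  5  4  4  5  6  6  7  7
 a  6  6  6  5  5  5  6  7  7  8
 d  7  7  7  6  6  6  6  7  8  8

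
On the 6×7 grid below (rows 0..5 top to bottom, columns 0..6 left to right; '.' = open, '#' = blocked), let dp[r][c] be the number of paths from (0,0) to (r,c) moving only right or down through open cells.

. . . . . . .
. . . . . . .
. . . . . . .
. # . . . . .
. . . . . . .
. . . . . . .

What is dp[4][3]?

23

r\c   0   1   2   3   4   5   6
  0   1   1   1   1   1   1   1
  1   1   2   3   4   5   6   7
  2   1   3   6  10  15  21  28
  3   1   0   6  16  31  52  80
  4   1   1   7  23  54 106 186
  5   1   2   9  32  86 192 378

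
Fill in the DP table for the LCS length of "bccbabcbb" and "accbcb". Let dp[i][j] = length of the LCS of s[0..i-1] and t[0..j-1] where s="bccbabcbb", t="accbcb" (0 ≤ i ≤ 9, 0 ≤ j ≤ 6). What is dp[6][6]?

   ''  a  c  c  b  c  b
''  0  0  0  0  0  0  0
 b  0  0  0  0  1  1  1
 c  0  0  1  1  1  2  2
 c  0  0  1  2  2  2  2
 b  0  0  1  2  3  3  3
 a  0  1  1  2  3  3  3
 b  0  1  1  2  3  3  4
 c  0  1  2  2  3  4  4
 b  0  1  2  2  3  4  5
 b  0  1  2  2  3  4  5

4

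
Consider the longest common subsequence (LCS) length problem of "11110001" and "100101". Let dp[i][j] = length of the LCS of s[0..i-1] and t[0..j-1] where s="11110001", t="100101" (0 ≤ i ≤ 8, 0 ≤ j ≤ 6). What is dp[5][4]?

2

   ''  1  0  0  1  0  1
''  0  0  0  0  0  0  0
 1  0  1  1  1  1  1  1
 1  0  1  1  1  2  2  2
 1  0  1  1  1  2  2  3
 1  0  1  1  1  2  2  3
 0  0  1  2  2  2  3  3
 0  0  1  2  3  3  3  3
 0  0  1  2  3  3  4  4
 1  0  1  2  3  4  4  5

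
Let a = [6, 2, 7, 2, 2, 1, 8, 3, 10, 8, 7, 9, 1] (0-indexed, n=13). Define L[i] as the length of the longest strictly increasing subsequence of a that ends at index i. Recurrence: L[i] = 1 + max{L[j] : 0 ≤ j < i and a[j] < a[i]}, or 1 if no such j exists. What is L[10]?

3

   i    0    1    2    3    4    5    6    7    8    9   10   11   12
a[i]    6    2    7    2    2    1    8    3   10    8    7    9    1
L[i]    1    1    2    1    1    1    3    2    4    3    3    4    1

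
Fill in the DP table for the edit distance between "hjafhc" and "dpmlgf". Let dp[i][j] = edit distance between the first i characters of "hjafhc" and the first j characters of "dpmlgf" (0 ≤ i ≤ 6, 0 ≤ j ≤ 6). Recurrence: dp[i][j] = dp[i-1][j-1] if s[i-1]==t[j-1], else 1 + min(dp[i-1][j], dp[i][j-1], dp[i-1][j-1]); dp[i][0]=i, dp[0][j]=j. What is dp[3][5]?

   ''  d  p  m  l  g  f
''  0  1  2  3  4  5  6
 h  1  1  2  3  4  5  6
 j  2  2  2  3  4  5  6
 a  3  3  3  3  4  5  6
 f  4  4  4  4  4  5  5
 h  5  5  5  5  5  5  6
 c  6  6  6  6  6  6  6

5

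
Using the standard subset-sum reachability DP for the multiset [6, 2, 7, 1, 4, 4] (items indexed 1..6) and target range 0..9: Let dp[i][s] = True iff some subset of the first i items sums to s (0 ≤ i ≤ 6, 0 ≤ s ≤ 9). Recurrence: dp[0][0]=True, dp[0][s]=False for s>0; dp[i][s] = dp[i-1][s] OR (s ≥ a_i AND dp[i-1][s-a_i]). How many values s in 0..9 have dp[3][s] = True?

6

i\s   0   1   2   3   4   5   6   7   8   9
  0   T   F   F   F   F   F   F   F   F   F
  1   T   F   F   F   F   F   T   F   F   F
  2   T   F   T   F   F   F   T   F   T   F
  3   T   F   T   F   F   F   T   T   T   T
  4   T   T   T   T   F   F   T   T   T   T
  5   T   T   T   T   T   T   T   T   T   T
  6   T   T   T   T   T   T   T   T   T   T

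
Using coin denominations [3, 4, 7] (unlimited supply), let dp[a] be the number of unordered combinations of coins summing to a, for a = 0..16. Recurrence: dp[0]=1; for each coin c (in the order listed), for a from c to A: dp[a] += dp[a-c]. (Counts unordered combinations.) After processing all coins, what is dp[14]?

3

after  coin     0     1     2     3     4     5     6     7     8     9    10    11    12    13    14    15    16
          3     1     0     0     1     0     0     1     0     0     1     0     0     1     0     0     1     0
          4     1     0     0     1     1     0     1     1     1     1     1     1     2     1     1     2     2
          7     1     0     0     1     1     0     1     2     1     1     2     2     2     2     3     3     3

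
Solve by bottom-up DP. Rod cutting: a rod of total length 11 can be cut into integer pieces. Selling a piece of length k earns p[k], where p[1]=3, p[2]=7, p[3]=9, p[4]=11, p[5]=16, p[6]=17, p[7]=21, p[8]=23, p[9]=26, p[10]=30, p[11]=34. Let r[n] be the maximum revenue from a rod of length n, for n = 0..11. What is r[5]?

   n    0    1    2    3    4    5    6    7    8    9   10   11
r[n]    0    3    7   10   14   17   21   24   28   31   35   38

17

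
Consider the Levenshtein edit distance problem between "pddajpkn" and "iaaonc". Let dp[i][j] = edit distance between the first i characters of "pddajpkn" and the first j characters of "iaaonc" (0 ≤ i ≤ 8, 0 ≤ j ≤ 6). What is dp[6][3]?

   ''  i  a  a  o  n  c
''  0  1  2  3  4  5  6
 p  1  1  2  3  4  5  6
 d  2  2  2  3  4  5  6
 d  3  3  3  3  4  5  6
 a  4  4  3  3  4  5  6
 j  5  5  4  4  4  5  6
 p  6  6  5  5  5  5  6
 k  7  7  6  6  6  6  6
 n  8  8  7  7  7  6  7

5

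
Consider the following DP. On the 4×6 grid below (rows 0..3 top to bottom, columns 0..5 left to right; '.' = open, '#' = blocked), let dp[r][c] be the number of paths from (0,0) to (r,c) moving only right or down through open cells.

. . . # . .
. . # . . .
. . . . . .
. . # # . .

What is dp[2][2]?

3

r\c   0   1   2   3   4   5
  0   1   1   1   0   0   0
  1   1   2   0   0   0   0
  2   1   3   3   3   3   3
  3   1   4   0   0   3   6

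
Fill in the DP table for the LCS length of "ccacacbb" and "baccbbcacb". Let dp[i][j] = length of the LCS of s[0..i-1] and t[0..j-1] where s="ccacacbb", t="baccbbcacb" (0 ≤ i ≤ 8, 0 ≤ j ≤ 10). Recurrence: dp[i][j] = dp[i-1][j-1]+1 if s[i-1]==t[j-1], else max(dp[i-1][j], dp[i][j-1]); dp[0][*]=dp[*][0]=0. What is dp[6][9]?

5

   ''  b  a  c  c  b  b  c  a  c  b
''  0  0  0  0  0  0  0  0  0  0  0
 c  0  0  0  1  1  1  1  1  1  1  1
 c  0  0  0  1  2  2  2  2  2  2  2
 a  0  0  1  1  2  2  2  2  3  3  3
 c  0  0  1  2  2  2  2  3  3  4  4
 a  0  0  1  2  2  2  2  3  4  4  4
 c  0  0  1  2  3  3  3  3  4  5  5
 b  0  1  1  2  3  4  4  4  4  5  6
 b  0  1  1  2  3  4  5  5  5  5  6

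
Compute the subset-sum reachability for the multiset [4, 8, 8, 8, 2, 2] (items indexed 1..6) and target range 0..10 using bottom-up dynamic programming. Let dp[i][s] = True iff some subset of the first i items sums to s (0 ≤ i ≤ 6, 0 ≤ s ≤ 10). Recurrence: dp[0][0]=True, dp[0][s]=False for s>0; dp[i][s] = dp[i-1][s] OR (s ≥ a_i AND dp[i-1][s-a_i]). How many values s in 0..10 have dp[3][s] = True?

3

i\s   0   1   2   3   4   5   6   7   8   9  10
  0   T   F   F   F   F   F   F   F   F   F   F
  1   T   F   F   F   T   F   F   F   F   F   F
  2   T   F   F   F   T   F   F   F   T   F   F
  3   T   F   F   F   T   F   F   F   T   F   F
  4   T   F   F   F   T   F   F   F   T   F   F
  5   T   F   T   F   T   F   T   F   T   F   T
  6   T   F   T   F   T   F   T   F   T   F   T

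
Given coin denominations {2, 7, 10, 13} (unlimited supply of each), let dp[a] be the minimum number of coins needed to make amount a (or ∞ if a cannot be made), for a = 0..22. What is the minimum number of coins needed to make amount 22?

 a  0  1  2  3  4  5  6  7  8  9 10 11 12 13 14 15 16 17 18 19 20 21 22
dp  0  -  1  -  2  -  3  1  4  2  1  3  2  1  2  2  3  2  4  3  2  3  3
(- denotes ∞ / unreachable)

3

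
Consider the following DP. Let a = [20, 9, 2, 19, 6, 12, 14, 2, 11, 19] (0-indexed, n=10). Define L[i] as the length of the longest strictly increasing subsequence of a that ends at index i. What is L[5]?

3

   i    0    1    2    3    4    5    6    7    8    9
a[i]   20    9    2   19    6   12   14    2   11   19
L[i]    1    1    1    2    2    3    4    1    3    5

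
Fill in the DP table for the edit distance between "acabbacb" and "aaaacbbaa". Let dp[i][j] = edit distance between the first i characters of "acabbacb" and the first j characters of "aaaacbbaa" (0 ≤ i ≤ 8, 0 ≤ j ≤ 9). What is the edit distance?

   ''  a  a  a  a  c  b  b  a  a
''  0  1  2  3  4  5  6  7  8  9
 a  1  0  1  2  3  4  5  6  7  8
 c  2  1  1  2  3  3  4  5  6  7
 a  3  2  1  1  2  3  4  5  5  6
 b  4  3  2  2  2  3  3  4  5  6
 b  5  4  3  3  3  3  3  3  4  5
 a  6  5  4  3  3  4  4  4  3  4
 c  7  6  5  4  4  3  4  5  4  4
 b  8  7  6  5  5  4  3  4  5  5

5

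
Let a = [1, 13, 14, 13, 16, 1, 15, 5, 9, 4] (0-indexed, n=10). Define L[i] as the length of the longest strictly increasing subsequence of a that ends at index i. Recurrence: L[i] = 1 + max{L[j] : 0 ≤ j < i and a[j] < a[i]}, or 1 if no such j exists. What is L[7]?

   i    0    1    2    3    4    5    6    7    8    9
a[i]    1   13   14   13   16    1   15    5    9    4
L[i]    1    2    3    2    4    1    4    2    3    2

2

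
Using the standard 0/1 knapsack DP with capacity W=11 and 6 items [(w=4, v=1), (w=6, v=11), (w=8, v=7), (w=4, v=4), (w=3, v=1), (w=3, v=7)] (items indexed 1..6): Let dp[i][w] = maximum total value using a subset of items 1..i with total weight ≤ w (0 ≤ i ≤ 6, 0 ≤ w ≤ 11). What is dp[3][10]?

i\w   0   1   2   3   4   5   6   7   8   9  10  11
  0   0   0   0   0   0   0   0   0   0   0   0   0
  1   0   0   0   0   1   1   1   1   1   1   1   1
  2   0   0   0   0   1   1  11  11  11  11  12  12
  3   0   0   0   0   1   1  11  11  11  11  12  12
  4   0   0   0   0   4   4  11  11  11  11  15  15
  5   0   0   0   1   4   4  11  11  11  12  15  15
  6   0   0   0   7   7   7  11  11  11  18  18  18

12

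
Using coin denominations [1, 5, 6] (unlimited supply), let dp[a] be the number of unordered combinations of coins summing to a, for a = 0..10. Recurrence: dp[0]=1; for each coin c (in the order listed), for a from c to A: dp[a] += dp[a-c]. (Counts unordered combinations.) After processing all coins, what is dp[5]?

2

after  coin     0     1     2     3     4     5     6     7     8     9    10
          1     1     1     1     1     1     1     1     1     1     1     1
          5     1     1     1     1     1     2     2     2     2     2     3
          6     1     1     1     1     1     2     3     3     3     3     4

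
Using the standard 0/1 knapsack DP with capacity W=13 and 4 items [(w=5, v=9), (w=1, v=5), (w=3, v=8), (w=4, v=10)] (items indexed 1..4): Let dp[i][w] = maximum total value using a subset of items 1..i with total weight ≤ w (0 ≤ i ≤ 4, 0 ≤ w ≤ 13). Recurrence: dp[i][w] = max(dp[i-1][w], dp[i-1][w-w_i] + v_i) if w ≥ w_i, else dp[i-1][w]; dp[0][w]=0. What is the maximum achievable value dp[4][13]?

32

i\w   0   1   2   3   4   5   6   7   8   9  10  11  12  13
  0   0   0   0   0   0   0   0   0   0   0   0   0   0   0
  1   0   0   0   0   0   9   9   9   9   9   9   9   9   9
  2   0   5   5   5   5   9  14  14  14  14  14  14  14  14
  3   0   5   5   8  13  13  14  14  17  22  22  22  22  22
  4   0   5   5   8  13  15  15  18  23  23  24  24  27  32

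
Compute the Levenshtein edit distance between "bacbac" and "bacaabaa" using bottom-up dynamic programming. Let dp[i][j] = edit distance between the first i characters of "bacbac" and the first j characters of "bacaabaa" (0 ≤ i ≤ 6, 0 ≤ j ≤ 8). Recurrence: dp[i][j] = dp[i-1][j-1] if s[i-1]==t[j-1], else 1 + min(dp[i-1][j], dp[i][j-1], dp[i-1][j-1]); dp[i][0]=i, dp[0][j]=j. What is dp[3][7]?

4

   ''  b  a  c  a  a  b  a  a
''  0  1  2  3  4  5  6  7  8
 b  1  0  1  2  3  4  5  6  7
 a  2  1  0  1  2  3  4  5  6
 c  3  2  1  0  1  2  3  4  5
 b  4  3  2  1  1  2  2  3  4
 a  5  4  3  2  1  1  2  2  3
 c  6  5  4  3  2  2  2  3  3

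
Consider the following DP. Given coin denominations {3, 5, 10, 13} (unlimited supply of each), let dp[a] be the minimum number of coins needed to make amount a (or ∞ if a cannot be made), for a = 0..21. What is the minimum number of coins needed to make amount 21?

 a  0  1  2  3  4  5  6  7  8  9 10 11 12 13 14 15 16 17 18 19 20 21
dp  0  -  -  1  -  1  2  -  2  3  1  3  4  1  4  2  2  5  2  3  2  3
(- denotes ∞ / unreachable)

3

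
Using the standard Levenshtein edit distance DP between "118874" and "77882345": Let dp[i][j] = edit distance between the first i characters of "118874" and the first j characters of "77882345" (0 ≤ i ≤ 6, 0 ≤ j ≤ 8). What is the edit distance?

5

   ''  7  7  8  8  2  3  4  5
''  0  1  2  3  4  5  6  7  8
 1  1  1  2  3  4  5  6  7  8
 1  2  2  2  3  4  5  6  7  8
 8  3  3  3  2  3  4  5  6  7
 8  4  4  4  3  2  3  4  5  6
 7  5  4  4  4  3  3  4  5  6
 4  6  5  5  5  4  4  4  4  5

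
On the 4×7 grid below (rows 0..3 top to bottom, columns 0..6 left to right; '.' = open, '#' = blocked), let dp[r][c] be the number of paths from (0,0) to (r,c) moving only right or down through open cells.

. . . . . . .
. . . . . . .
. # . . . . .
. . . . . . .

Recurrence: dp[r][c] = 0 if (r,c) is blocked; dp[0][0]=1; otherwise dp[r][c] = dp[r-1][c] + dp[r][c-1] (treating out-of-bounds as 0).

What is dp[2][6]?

r\c   0   1   2   3   4   5   6
  0   1   1   1   1   1   1   1
  1   1   2   3   4   5   6   7
  2   1   0   3   7  12  18  25
  3   1   1   4  11  23  41  66

25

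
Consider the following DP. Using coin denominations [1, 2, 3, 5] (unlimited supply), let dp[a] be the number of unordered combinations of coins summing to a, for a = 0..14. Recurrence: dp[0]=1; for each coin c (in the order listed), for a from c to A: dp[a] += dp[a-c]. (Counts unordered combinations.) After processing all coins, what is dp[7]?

after  coin     0     1     2     3     4     5     6     7     8     9    10    11    12    13    14
          1     1     1     1     1     1     1     1     1     1     1     1     1     1     1     1
          2     1     1     2     2     3     3     4     4     5     5     6     6     7     7     8
          3     1     1     2     3     4     5     7     8    10    12    14    16    19    21    24
          5     1     1     2     3     4     6     8    10    13    16    20    24    29    34    40

10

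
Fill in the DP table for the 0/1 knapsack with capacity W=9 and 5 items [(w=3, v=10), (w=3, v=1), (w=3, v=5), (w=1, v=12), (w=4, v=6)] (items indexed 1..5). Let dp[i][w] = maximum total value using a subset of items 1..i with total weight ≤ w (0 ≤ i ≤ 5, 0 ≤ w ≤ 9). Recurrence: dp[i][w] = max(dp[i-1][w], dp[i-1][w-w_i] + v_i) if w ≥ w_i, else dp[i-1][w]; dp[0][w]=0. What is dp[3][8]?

i\w   0   1   2   3   4   5   6   7   8   9
  0   0   0   0   0   0   0   0   0   0   0
  1   0   0   0  10  10  10  10  10  10  10
  2   0   0   0  10  10  10  11  11  11  11
  3   0   0   0  10  10  10  15  15  15  16
  4   0  12  12  12  22  22  22  27  27  27
  5   0  12  12  12  22  22  22  27  28  28

15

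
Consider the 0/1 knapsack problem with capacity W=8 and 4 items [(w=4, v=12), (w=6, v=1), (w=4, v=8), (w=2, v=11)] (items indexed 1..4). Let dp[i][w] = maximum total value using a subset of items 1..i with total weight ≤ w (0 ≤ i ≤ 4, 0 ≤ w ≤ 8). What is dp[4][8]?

23

i\w   0   1   2   3   4   5   6   7   8
  0   0   0   0   0   0   0   0   0   0
  1   0   0   0   0  12  12  12  12  12
  2   0   0   0   0  12  12  12  12  12
  3   0   0   0   0  12  12  12  12  20
  4   0   0  11  11  12  12  23  23  23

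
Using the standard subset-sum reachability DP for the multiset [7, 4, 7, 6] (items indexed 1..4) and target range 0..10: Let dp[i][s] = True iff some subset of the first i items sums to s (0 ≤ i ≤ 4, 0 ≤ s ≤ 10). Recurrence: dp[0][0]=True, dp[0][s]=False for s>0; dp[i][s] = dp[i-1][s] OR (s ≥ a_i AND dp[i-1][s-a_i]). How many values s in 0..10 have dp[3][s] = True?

i\s   0   1   2   3   4   5   6   7   8   9  10
  0   T   F   F   F   F   F   F   F   F   F   F
  1   T   F   F   F   F   F   F   T   F   F   F
  2   T   F   F   F   T   F   F   T   F   F   F
  3   T   F   F   F   T   F   F   T   F   F   F
  4   T   F   F   F   T   F   T   T   F   F   T

3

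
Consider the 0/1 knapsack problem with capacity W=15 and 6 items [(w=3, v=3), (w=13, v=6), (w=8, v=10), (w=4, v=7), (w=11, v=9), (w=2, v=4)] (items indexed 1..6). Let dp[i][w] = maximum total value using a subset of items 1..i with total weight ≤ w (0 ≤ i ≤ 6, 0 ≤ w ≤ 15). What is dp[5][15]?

i\w   0   1   2   3   4   5   6   7   8   9  10  11  12  13  14  15
  0   0   0   0   0   0   0   0   0   0   0   0   0   0   0   0   0
  1   0   0   0   3   3   3   3   3   3   3   3   3   3   3   3   3
  2   0   0   0   3   3   3   3   3   3   3   3   3   3   6   6   6
  3   0   0   0   3   3   3   3   3  10  10  10  13  13  13  13  13
  4   0   0   0   3   7   7   7  10  10  10  10  13  17  17  17  20
  5   0   0   0   3   7   7   7  10  10  10  10  13  17  17  17  20
  6   0   0   4   4   7   7  11  11  11  14  14  14  17  17  21  21

20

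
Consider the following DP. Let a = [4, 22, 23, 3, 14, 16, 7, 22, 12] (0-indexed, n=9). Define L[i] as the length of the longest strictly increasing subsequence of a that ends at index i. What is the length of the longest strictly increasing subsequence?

4

   i    0    1    2    3    4    5    6    7    8
a[i]    4   22   23    3   14   16    7   22   12
L[i]    1    2    3    1    2    3    2    4    3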